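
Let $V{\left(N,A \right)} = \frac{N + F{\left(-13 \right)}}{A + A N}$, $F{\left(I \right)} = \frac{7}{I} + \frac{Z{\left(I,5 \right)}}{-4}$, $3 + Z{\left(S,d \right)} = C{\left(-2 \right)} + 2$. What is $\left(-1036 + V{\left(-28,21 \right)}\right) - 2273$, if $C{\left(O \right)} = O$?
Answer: $- \frac{97561111}{29484} \approx -3308.9$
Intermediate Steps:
$Z{\left(S,d \right)} = -3$ ($Z{\left(S,d \right)} = -3 + \left(-2 + 2\right) = -3 + 0 = -3$)
$F{\left(I \right)} = \frac{3}{4} + \frac{7}{I}$ ($F{\left(I \right)} = \frac{7}{I} - \frac{3}{-4} = \frac{7}{I} - - \frac{3}{4} = \frac{7}{I} + \frac{3}{4} = \frac{3}{4} + \frac{7}{I}$)
$V{\left(N,A \right)} = \frac{\frac{11}{52} + N}{A + A N}$ ($V{\left(N,A \right)} = \frac{N + \left(\frac{3}{4} + \frac{7}{-13}\right)}{A + A N} = \frac{N + \left(\frac{3}{4} + 7 \left(- \frac{1}{13}\right)\right)}{A + A N} = \frac{N + \left(\frac{3}{4} - \frac{7}{13}\right)}{A + A N} = \frac{N + \frac{11}{52}}{A + A N} = \frac{\frac{11}{52} + N}{A + A N}$)
$\left(-1036 + V{\left(-28,21 \right)}\right) - 2273 = \left(-1036 + \frac{\frac{11}{52} - 28}{21 \left(1 - 28\right)}\right) - 2273 = \left(-1036 + \frac{1}{21} \frac{1}{-27} \left(- \frac{1445}{52}\right)\right) - 2273 = \left(-1036 + \frac{1}{21} \left(- \frac{1}{27}\right) \left(- \frac{1445}{52}\right)\right) - 2273 = \left(-1036 + \frac{1445}{29484}\right) - 2273 = - \frac{30543979}{29484} - 2273 = - \frac{97561111}{29484}$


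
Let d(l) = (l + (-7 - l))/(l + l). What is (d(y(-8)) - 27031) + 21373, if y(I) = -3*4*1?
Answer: -135785/24 ≈ -5657.7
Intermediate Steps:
y(I) = -12 (y(I) = -12*1 = -12)
d(l) = -7/(2*l) (d(l) = -7*1/(2*l) = -7/(2*l))
(d(y(-8)) - 27031) + 21373 = (-7/2/(-12) - 27031) + 21373 = (-7/2*(-1/12) - 27031) + 21373 = (7/24 - 27031) + 21373 = -648737/24 + 21373 = -135785/24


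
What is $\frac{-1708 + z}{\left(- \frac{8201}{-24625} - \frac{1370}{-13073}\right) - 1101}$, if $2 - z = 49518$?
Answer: $\frac{8245082271500}{177147931101} \approx 46.543$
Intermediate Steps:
$z = -49516$ ($z = 2 - 49518 = -49516$)
$\frac{-1708 + z}{\left(- \frac{8201}{-24625} - \frac{1370}{-13073}\right) - 1101} = \frac{-1708 - 49516}{\left(- \frac{8201}{-24625} - \frac{1370}{-13073}\right) - 1101} = - \frac{51224}{\left(\left(-8201\right) \left(- \frac{1}{24625}\right) - - \frac{1370}{13073}\right) - 1101} = - \frac{51224}{\left(\frac{8201}{24625} + \frac{1370}{13073}\right) - 1101} = - \frac{51224}{\frac{140947923}{321922625} - 1101} = - \frac{51224}{- \frac{354295862202}{321922625}} = \left(-51224\right) \left(- \frac{321922625}{354295862202}\right) = \frac{8245082271500}{177147931101}$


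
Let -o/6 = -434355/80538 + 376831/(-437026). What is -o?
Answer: -110086821654/2933099999 ≈ -37.533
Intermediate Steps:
o = 110086821654/2933099999 (o = -6*(-434355/80538 + 376831/(-437026)) = -6*(-434355*1/80538 + 376831*(-1/437026)) = -6*(-144785/26846 - 376831/437026) = -6*(-18347803609/2933099999) = 110086821654/2933099999 ≈ 37.533)
-o = -1*110086821654/2933099999 = -110086821654/2933099999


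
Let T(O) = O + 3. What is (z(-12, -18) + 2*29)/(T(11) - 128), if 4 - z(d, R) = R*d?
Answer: 77/57 ≈ 1.3509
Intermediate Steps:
T(O) = 3 + O
z(d, R) = 4 - R*d
(z(-12, -18) + 2*29)/(T(11) - 128) = ((4 - 1*(-18)*(-12)) + 2*29)/((3 + 11) - 128) = ((4 - 216) + 58)/(14 - 128) = (-212 + 58)/(-114) = -154*(-1/114) = 77/57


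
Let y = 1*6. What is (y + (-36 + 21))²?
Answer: 81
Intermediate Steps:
y = 6
(y + (-36 + 21))² = (6 + (-36 + 21))² = (6 - 15)² = (-9)² = 81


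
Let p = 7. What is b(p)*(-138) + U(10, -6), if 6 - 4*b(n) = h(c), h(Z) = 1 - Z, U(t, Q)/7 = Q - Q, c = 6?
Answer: -759/2 ≈ -379.50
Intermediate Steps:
U(t, Q) = 0 (U(t, Q) = 7*(Q - Q) = 7*0 = 0)
b(n) = 11/4 (b(n) = 3/2 - (1 - 1*6)/4 = 3/2 - (1 - 6)/4 = 3/2 - ¼*(-5) = 3/2 + 5/4 = 11/4)
b(p)*(-138) + U(10, -6) = (11/4)*(-138) + 0 = -759/2 + 0 = -759/2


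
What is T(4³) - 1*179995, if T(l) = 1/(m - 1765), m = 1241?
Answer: -94317381/524 ≈ -1.8000e+5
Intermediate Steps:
T(l) = -1/524 (T(l) = 1/(1241 - 1765) = 1/(-524) = -1/524)
T(4³) - 1*179995 = -1/524 - 1*179995 = -1/524 - 179995 = -94317381/524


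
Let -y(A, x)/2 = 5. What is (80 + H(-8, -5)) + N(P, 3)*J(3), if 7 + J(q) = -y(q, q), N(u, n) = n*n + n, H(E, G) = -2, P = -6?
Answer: 114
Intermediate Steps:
y(A, x) = -10 (y(A, x) = -2*5 = -10)
N(u, n) = n + n² (N(u, n) = n² + n = n + n²)
J(q) = 3 (J(q) = -7 - 1*(-10) = -7 + 10 = 3)
(80 + H(-8, -5)) + N(P, 3)*J(3) = (80 - 2) + (3*(1 + 3))*3 = 78 + (3*4)*3 = 78 + 12*3 = 78 + 36 = 114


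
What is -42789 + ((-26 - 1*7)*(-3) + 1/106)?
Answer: -4525139/106 ≈ -42690.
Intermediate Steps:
-42789 + ((-26 - 1*7)*(-3) + 1/106) = -42789 + ((-26 - 7)*(-3) + 1/106) = -42789 + (-33*(-3) + 1/106) = -42789 + (99 + 1/106) = -42789 + 10495/106 = -4525139/106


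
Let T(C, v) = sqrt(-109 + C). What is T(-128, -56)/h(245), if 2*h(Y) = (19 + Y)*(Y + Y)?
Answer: I*sqrt(237)/64680 ≈ 0.00023801*I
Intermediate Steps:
h(Y) = Y*(19 + Y) (h(Y) = ((19 + Y)*(Y + Y))/2 = ((19 + Y)*(2*Y))/2 = (2*Y*(19 + Y))/2 = Y*(19 + Y))
T(-128, -56)/h(245) = sqrt(-109 - 128)/((245*(19 + 245))) = sqrt(-237)/((245*264)) = (I*sqrt(237))/64680 = (I*sqrt(237))*(1/64680) = I*sqrt(237)/64680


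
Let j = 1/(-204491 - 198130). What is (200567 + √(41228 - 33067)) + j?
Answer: 80752486106/402621 + √8161 ≈ 2.0066e+5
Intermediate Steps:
j = -1/402621 (j = 1/(-402621) = -1/402621 ≈ -2.4837e-6)
(200567 + √(41228 - 33067)) + j = (200567 + √(41228 - 33067)) - 1/402621 = (200567 + √8161) - 1/402621 = 80752486106/402621 + √8161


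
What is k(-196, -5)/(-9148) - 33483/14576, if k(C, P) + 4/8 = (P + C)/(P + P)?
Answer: -383235217/166676560 ≈ -2.2993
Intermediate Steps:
k(C, P) = -½ + (C + P)/(2*P) (k(C, P) = -½ + (P + C)/(P + P) = -½ + (C + P)/((2*P)) = -½ + (C + P)*(1/(2*P)) = -½ + (C + P)/(2*P))
k(-196, -5)/(-9148) - 33483/14576 = ((½)*(-196)/(-5))/(-9148) - 33483/14576 = ((½)*(-196)*(-⅕))*(-1/9148) - 33483*1/14576 = (98/5)*(-1/9148) - 33483/14576 = -49/22870 - 33483/14576 = -383235217/166676560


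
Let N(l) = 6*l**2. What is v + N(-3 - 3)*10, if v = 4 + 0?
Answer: 2164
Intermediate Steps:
v = 4
v + N(-3 - 3)*10 = 4 + (6*(-3 - 3)**2)*10 = 4 + (6*(-6)**2)*10 = 4 + (6*36)*10 = 4 + 216*10 = 4 + 2160 = 2164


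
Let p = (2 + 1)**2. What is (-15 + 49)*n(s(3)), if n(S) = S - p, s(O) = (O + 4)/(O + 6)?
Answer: -2516/9 ≈ -279.56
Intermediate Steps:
s(O) = (4 + O)/(6 + O)
p = 9 (p = 3**2 = 9)
n(S) = -9 + S (n(S) = S - 1*9 = S - 9 = -9 + S)
(-15 + 49)*n(s(3)) = (-15 + 49)*(-9 + (4 + 3)/(6 + 3)) = 34*(-9 + 7/9) = 34*(-74/9) = -2516/9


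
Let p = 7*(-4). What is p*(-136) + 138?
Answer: 3946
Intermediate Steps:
p = -28
p*(-136) + 138 = -28*(-136) + 138 = 3808 + 138 = 3946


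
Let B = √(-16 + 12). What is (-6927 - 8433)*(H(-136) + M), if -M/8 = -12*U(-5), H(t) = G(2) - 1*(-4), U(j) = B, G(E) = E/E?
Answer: -76800 - 2949120*I ≈ -76800.0 - 2.9491e+6*I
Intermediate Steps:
G(E) = 1
B = 2*I (B = √(-4) = 2*I ≈ 2.0*I)
U(j) = 2*I
H(t) = 5 (H(t) = 1 - 1*(-4) = 1 + 4 = 5)
M = 192*I (M = -(-96)*2*I = -(-192)*I = 192*I ≈ 192.0*I)
(-6927 - 8433)*(H(-136) + M) = (-6927 - 8433)*(5 + 192*I) = -15360*(5 + 192*I) = -76800 - 2949120*I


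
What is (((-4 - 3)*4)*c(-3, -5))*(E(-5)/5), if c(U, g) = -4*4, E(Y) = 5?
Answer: 448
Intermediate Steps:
c(U, g) = -16
(((-4 - 3)*4)*c(-3, -5))*(E(-5)/5) = (((-4 - 3)*4)*(-16))*(5/5) = (-7*4*(-16))*(5*(1/5)) = -28*(-16)*1 = 448*1 = 448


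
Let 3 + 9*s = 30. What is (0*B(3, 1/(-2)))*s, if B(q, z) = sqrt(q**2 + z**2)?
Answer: 0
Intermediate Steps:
s = 3 (s = -1/3 + (1/9)*30 = -1/3 + 10/3 = 3)
(0*B(3, 1/(-2)))*s = (0*sqrt(3**2 + (1/(-2))**2))*3 = (0*sqrt(9 + (-1/2)**2))*3 = (0*sqrt(9 + 1/4))*3 = (0*sqrt(37/4))*3 = (0*(sqrt(37)/2))*3 = 0*3 = 0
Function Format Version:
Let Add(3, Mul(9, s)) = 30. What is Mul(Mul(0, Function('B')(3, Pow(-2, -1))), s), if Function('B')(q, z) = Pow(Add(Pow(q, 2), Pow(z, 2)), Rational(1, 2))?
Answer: 0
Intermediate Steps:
s = 3 (s = Add(Rational(-1, 3), Mul(Rational(1, 9), 30)) = Add(Rational(-1, 3), Rational(10, 3)) = 3)
Mul(Mul(0, Function('B')(3, Pow(-2, -1))), s) = Mul(Mul(0, Pow(Add(Pow(3, 2), Pow(Pow(-2, -1), 2)), Rational(1, 2))), 3) = Mul(Mul(0, Pow(Add(9, Pow(Rational(-1, 2), 2)), Rational(1, 2))), 3) = Mul(Mul(0, Pow(Add(9, Rational(1, 4)), Rational(1, 2))), 3) = Mul(Mul(0, Pow(Rational(37, 4), Rational(1, 2))), 3) = Mul(Mul(0, Mul(Rational(1, 2), Pow(37, Rational(1, 2)))), 3) = Mul(0, 3) = 0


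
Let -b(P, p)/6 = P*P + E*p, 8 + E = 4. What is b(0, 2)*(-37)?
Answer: -1776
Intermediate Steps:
E = -4 (E = -8 + 4 = -4)
b(P, p) = -6*P² + 24*p (b(P, p) = -6*(P*P - 4*p) = -6*(P² - 4*p) = -6*P² + 24*p)
b(0, 2)*(-37) = (-6*0² + 24*2)*(-37) = (-6*0 + 48)*(-37) = (0 + 48)*(-37) = 48*(-37) = -1776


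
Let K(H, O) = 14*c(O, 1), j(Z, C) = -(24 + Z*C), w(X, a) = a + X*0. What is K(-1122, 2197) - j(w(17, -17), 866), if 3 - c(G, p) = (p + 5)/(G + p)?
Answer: -2300998/157 ≈ -14656.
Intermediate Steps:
w(X, a) = a (w(X, a) = a + 0 = a)
c(G, p) = 3 - (5 + p)/(G + p) (c(G, p) = 3 - (p + 5)/(G + p) = 3 - (5 + p)/(G + p))
j(Z, C) = -24 - C*Z (j(Z, C) = -(24 + C*Z) = -24 - C*Z)
K(H, O) = 14*(-3 + 3*O)/(1 + O) (K(H, O) = 14*((-5 + 2*1 + 3*O)/(O + 1)) = 14*((-5 + 2 + 3*O)/(1 + O)) = 14*((-3 + 3*O)/(1 + O)) = 14*(-3 + 3*O)/(1 + O))
K(-1122, 2197) - j(w(17, -17), 866) = 42*(-1 + 2197)/(1 + 2197) - (-24 - 1*866*(-17)) = 42*2196/2198 - (-24 + 14722) = 42*(1/2198)*2196 - 1*14698 = 6588/157 - 14698 = -2300998/157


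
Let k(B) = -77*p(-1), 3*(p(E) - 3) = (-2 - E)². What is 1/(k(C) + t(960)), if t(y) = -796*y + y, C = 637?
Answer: -3/2290370 ≈ -1.3098e-6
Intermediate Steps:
p(E) = 3 + (-2 - E)²/3
t(y) = -795*y
k(B) = -770/3 (k(B) = -77*(3 + (2 - 1)²/3) = -77*(3 + (⅓)*1²) = -77*(3 + (⅓)*1) = -77*(3 + ⅓) = -77*10/3 = -770/3)
1/(k(C) + t(960)) = 1/(-770/3 - 795*960) = 1/(-770/3 - 763200) = 1/(-2290370/3) = -3/2290370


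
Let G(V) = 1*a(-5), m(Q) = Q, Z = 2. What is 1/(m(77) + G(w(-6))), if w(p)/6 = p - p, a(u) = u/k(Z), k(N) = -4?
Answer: 4/313 ≈ 0.012780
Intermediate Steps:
a(u) = -u/4 (a(u) = u/(-4) = u*(-¼) = -u/4)
w(p) = 0 (w(p) = 6*(p - p) = 6*0 = 0)
G(V) = 5/4 (G(V) = 1*(-¼*(-5)) = 1*(5/4) = 5/4)
1/(m(77) + G(w(-6))) = 1/(77 + 5/4) = 1/(313/4) = 4/313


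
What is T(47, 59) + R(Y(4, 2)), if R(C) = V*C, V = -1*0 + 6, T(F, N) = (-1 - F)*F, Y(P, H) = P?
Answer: -2232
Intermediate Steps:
T(F, N) = F*(-1 - F)
V = 6 (V = 0 + 6 = 6)
R(C) = 6*C
T(47, 59) + R(Y(4, 2)) = -1*47*(1 + 47) + 6*4 = -1*47*48 + 24 = -2256 + 24 = -2232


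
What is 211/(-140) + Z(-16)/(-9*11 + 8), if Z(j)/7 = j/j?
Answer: -2883/1820 ≈ -1.5841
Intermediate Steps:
Z(j) = 7 (Z(j) = 7*(j/j) = 7*1 = 7)
211/(-140) + Z(-16)/(-9*11 + 8) = 211/(-140) + 7/(-9*11 + 8) = 211*(-1/140) + 7/(-99 + 8) = -211/140 + 7/(-91) = -211/140 + 7*(-1/91) = -211/140 - 1/13 = -2883/1820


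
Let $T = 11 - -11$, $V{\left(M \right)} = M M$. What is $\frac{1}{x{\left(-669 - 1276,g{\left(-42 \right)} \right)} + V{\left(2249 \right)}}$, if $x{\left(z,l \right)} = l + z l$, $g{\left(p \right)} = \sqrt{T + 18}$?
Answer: $\frac{5058001}{25583222950561} + \frac{3888 \sqrt{10}}{25583222950561} \approx 1.9819 \cdot 10^{-7}$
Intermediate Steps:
$V{\left(M \right)} = M^{2}$
$T = 22$ ($T = 11 + 11 = 22$)
$g{\left(p \right)} = 2 \sqrt{10}$ ($g{\left(p \right)} = \sqrt{22 + 18} = \sqrt{40} = 2 \sqrt{10}$)
$x{\left(z,l \right)} = l + l z$
$\frac{1}{x{\left(-669 - 1276,g{\left(-42 \right)} \right)} + V{\left(2249 \right)}} = \frac{1}{2 \sqrt{10} \left(1 - 1945\right) + 2249^{2}} = \frac{1}{2 \sqrt{10} \left(1 - 1945\right) + 5058001} = \frac{1}{2 \sqrt{10} \left(-1944\right) + 5058001} = \frac{1}{- 3888 \sqrt{10} + 5058001} = \frac{1}{5058001 - 3888 \sqrt{10}}$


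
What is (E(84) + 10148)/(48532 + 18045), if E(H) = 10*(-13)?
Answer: 10018/66577 ≈ 0.15047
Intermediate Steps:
E(H) = -130
(E(84) + 10148)/(48532 + 18045) = (-130 + 10148)/(48532 + 18045) = 10018/66577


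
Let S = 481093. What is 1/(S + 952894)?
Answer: 1/1433987 ≈ 6.9736e-7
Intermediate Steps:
1/(S + 952894) = 1/(481093 + 952894) = 1/1433987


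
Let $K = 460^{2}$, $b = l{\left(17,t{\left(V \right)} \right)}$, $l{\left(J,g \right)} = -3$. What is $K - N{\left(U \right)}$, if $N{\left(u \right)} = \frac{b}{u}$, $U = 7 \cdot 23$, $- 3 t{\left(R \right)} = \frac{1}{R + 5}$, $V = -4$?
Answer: $\frac{34067603}{161} \approx 2.116 \cdot 10^{5}$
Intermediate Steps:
$t{\left(R \right)} = - \frac{1}{3 \left(5 + R\right)}$ ($t{\left(R \right)} = - \frac{1}{3 \left(R + 5\right)} = - \frac{1}{3 \left(5 + R\right)}$)
$b = -3$
$U = 161$
$K = 211600$
$N{\left(u \right)} = - \frac{3}{u}$
$K - N{\left(U \right)} = 211600 - - \frac{3}{161} = 211600 + \frac{3}{161} = \frac{34067603}{161}$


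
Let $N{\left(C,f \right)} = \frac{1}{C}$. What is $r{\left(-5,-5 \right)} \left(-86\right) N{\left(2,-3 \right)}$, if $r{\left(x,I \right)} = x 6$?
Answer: $1290$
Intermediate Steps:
$r{\left(x,I \right)} = 6 x$
$r{\left(-5,-5 \right)} \left(-86\right) N{\left(2,-3 \right)} = \frac{6 \left(-5\right) \left(-86\right)}{2} = \left(-30\right) \left(-86\right) \frac{1}{2} = 2580 \cdot \frac{1}{2} = 1290$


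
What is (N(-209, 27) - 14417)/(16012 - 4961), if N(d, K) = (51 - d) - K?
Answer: -14184/11051 ≈ -1.2835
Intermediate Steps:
N(d, K) = 51 - K - d
(N(-209, 27) - 14417)/(16012 - 4961) = ((51 - 1*27 - 1*(-209)) - 14417)/(16012 - 4961) = ((51 - 27 + 209) - 14417)/11051 = (233 - 14417)*(1/11051) = -14184*1/11051 = -14184/11051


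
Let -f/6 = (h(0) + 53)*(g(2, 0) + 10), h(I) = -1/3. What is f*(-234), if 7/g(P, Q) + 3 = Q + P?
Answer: 221832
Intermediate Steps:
h(I) = -1/3 (h(I) = -1*1/3 = -1/3)
g(P, Q) = 7/(-3 + P + Q) (g(P, Q) = 7/(-3 + (Q + P)) = 7/(-3 + (P + Q)) = 7/(-3 + P + Q))
f = -948 (f = -6*(-1/3 + 53)*(7/(-3 + 2 + 0) + 10) = -316*(7/(-1) + 10) = -316*(7*(-1) + 10) = -316*(-7 + 10) = -316*3 = -6*158 = -948)
f*(-234) = -948*(-234) = 221832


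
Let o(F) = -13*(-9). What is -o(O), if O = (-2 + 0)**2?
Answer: -117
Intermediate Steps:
O = 4 (O = (-2)**2 = 4)
o(F) = 117
-o(O) = -1*117 = -117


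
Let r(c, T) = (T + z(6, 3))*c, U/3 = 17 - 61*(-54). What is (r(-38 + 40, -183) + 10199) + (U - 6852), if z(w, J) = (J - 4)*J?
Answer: 12908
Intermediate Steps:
U = 9933 (U = 3*(17 - 61*(-54)) = 3*(17 + 3294) = 3*3311 = 9933)
z(w, J) = J*(-4 + J) (z(w, J) = (-4 + J)*J = J*(-4 + J))
r(c, T) = c*(-3 + T) (r(c, T) = (T + 3*(-4 + 3))*c = (T + 3*(-1))*c = (T - 3)*c = (-3 + T)*c = c*(-3 + T))
(r(-38 + 40, -183) + 10199) + (U - 6852) = ((-38 + 40)*(-3 - 183) + 10199) + (9933 - 6852) = (2*(-186) + 10199) + 3081 = (-372 + 10199) + 3081 = 9827 + 3081 = 12908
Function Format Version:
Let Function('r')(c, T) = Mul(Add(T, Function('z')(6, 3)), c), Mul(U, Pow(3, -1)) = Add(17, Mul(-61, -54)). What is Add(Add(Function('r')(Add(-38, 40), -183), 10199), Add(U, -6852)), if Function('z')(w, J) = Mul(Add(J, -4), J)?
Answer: 12908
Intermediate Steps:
U = 9933 (U = Mul(3, Add(17, Mul(-61, -54))) = Mul(3, Add(17, 3294)) = Mul(3, 3311) = 9933)
Function('z')(w, J) = Mul(J, Add(-4, J)) (Function('z')(w, J) = Mul(Add(-4, J), J) = Mul(J, Add(-4, J)))
Function('r')(c, T) = Mul(c, Add(-3, T)) (Function('r')(c, T) = Mul(Add(T, Mul(3, Add(-4, 3))), c) = Mul(Add(T, Mul(3, -1)), c) = Mul(Add(T, -3), c) = Mul(Add(-3, T), c) = Mul(c, Add(-3, T)))
Add(Add(Function('r')(Add(-38, 40), -183), 10199), Add(U, -6852)) = Add(Add(Mul(Add(-38, 40), Add(-3, -183)), 10199), Add(9933, -6852)) = Add(Add(Mul(2, -186), 10199), 3081) = Add(Add(-372, 10199), 3081) = Add(9827, 3081) = 12908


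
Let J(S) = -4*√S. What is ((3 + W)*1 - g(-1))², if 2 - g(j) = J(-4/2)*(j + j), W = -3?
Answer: -124 - 32*I*√2 ≈ -124.0 - 45.255*I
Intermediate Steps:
g(j) = 2 + 8*I*j*√2 (g(j) = 2 - (-4*I*√2)*(j + j) = 2 - (-4*I*√2)*2*j = 2 - (-8)*I*j*√2 = 2 + 8*I*j*√2)
((3 + W)*1 - g(-1))² = ((3 - 3)*1 - (2 + 8*I*(-1)*√2))² = (0*1 - (2 - 8*I*√2))² = (0 + (-2 + 8*I*√2))² = (-2 + 8*I*√2)²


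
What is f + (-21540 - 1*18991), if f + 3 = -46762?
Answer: -87296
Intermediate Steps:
f = -46765 (f = -3 - 46762 = -46765)
f + (-21540 - 1*18991) = -46765 + (-21540 - 1*18991) = -46765 + (-21540 - 18991) = -46765 - 40531 = -87296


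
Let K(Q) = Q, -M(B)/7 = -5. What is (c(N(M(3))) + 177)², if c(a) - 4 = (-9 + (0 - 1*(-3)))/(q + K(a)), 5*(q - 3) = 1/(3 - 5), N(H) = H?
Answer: 4697594521/143641 ≈ 32704.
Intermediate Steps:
M(B) = 35 (M(B) = -7*(-5) = 35)
q = 29/10 (q = 3 + 1/(5*(3 - 5)) = 3 + (⅕)/(-2) = 3 + (⅕)*(-½) = 3 - ⅒ = 29/10 ≈ 2.9000)
c(a) = 4 - 6/(29/10 + a) (c(a) = 4 + (-9 + (0 - 1*(-3)))/(29/10 + a) = 4 + (-9 + (0 + 3))/(29/10 + a) = 4 + (-9 + 3)/(29/10 + a) = 4 - 6/(29/10 + a))
(c(N(M(3))) + 177)² = (8*(7 + 5*35)/(29 + 10*35) + 177)² = (8*(7 + 175)/(29 + 350) + 177)² = (8*182/379 + 177)² = (8*(1/379)*182 + 177)² = (1456/379 + 177)² = (68539/379)² = 4697594521/143641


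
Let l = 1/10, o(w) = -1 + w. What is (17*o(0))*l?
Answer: -17/10 ≈ -1.7000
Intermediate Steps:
l = ⅒ ≈ 0.10000
(17*o(0))*l = (17*(-1 + 0))*(⅒) = (17*(-1))*(⅒) = -17*⅒ = -17/10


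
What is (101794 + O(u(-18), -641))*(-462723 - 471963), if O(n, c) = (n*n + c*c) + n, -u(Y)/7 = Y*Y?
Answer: -5284930556466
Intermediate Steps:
u(Y) = -7*Y² (u(Y) = -7*Y*Y = -7*Y²)
O(n, c) = n + c² + n² (O(n, c) = (n² + c²) + n = (c² + n²) + n = n + c² + n²)
(101794 + O(u(-18), -641))*(-462723 - 471963) = (101794 + (-7*(-18)² + (-641)² + (-7*(-18)²)²))*(-462723 - 471963) = (101794 + (-7*324 + 410881 + (-7*324)²))*(-934686) = (101794 + (-2268 + 410881 + (-2268)²))*(-934686) = (101794 + (-2268 + 410881 + 5143824))*(-934686) = (101794 + 5552437)*(-934686) = 5654231*(-934686) = -5284930556466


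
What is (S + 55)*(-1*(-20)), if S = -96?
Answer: -820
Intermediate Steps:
(S + 55)*(-1*(-20)) = (-96 + 55)*(-1*(-20)) = -41*20 = -820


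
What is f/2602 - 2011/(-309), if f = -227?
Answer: 5162479/804018 ≈ 6.4209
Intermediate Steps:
f/2602 - 2011/(-309) = -227/2602 - 2011/(-309) = -227*1/2602 - 2011*(-1/309) = -227/2602 + 2011/309 = 5162479/804018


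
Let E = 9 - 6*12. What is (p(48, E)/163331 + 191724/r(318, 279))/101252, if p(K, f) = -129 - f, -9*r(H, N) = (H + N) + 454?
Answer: -140915161581/8690503761506 ≈ -0.016215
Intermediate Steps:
r(H, N) = -454/9 - H/9 - N/9 (r(H, N) = -((H + N) + 454)/9 = -(454 + H + N)/9 = -454/9 - H/9 - N/9)
E = -63 (E = 9 - 72 = -63)
(p(48, E)/163331 + 191724/r(318, 279))/101252 = ((-129 - 1*(-63))/163331 + 191724/(-454/9 - ⅑*318 - ⅑*279))/101252 = ((-129 + 63)*(1/163331) + 191724/(-454/9 - 106/3 - 31))*(1/101252) = (-66*1/163331 + 191724/(-1051/9))*(1/101252) = (-66/163331 + 191724*(-9/1051))*(1/101252) = (-66/163331 - 1725516/1051)*(1/101252) = -281830323162/171660881*1/101252 = -140915161581/8690503761506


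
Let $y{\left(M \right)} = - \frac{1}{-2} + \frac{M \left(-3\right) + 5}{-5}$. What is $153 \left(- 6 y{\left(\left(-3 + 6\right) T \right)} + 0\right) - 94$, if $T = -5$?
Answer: $8627$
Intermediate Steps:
$y{\left(M \right)} = - \frac{1}{2} + \frac{3 M}{5}$ ($y{\left(M \right)} = \left(-1\right) \left(- \frac{1}{2}\right) + \left(- 3 M + 5\right) \left(- \frac{1}{5}\right) = \frac{1}{2} + \left(5 - 3 M\right) \left(- \frac{1}{5}\right) = \frac{1}{2} + \left(-1 + \frac{3 M}{5}\right) = - \frac{1}{2} + \frac{3 M}{5}$)
$153 \left(- 6 y{\left(\left(-3 + 6\right) T \right)} + 0\right) - 94 = 153 \left(- 6 \left(- \frac{1}{2} + \frac{3 \left(-3 + 6\right) \left(-5\right)}{5}\right) + 0\right) - 94 = 153 \left(- 6 \left(- \frac{1}{2} + \frac{3 \cdot 3 \left(-5\right)}{5}\right) + 0\right) - 94 = 153 \left(- 6 \left(- \frac{1}{2} + \frac{3}{5} \left(-15\right)\right) + 0\right) - 94 = 153 \left(- 6 \left(- \frac{1}{2} - 9\right) + 0\right) - 94 = 153 \left(\left(-6\right) \left(- \frac{19}{2}\right) + 0\right) - 94 = 153 \left(57 + 0\right) - 94 = 153 \cdot 57 - 94 = 8721 - 94 = 8627$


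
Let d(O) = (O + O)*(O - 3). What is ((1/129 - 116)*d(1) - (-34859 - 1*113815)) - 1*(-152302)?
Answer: 38885756/129 ≈ 3.0144e+5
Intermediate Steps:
d(O) = 2*O*(-3 + O) (d(O) = (2*O)*(-3 + O) = 2*O*(-3 + O))
((1/129 - 116)*d(1) - (-34859 - 1*113815)) - 1*(-152302) = ((1/129 - 116)*(2*1*(-3 + 1)) - (-34859 - 1*113815)) - 1*(-152302) = ((1/129 - 116)*(2*1*(-2)) - (-34859 - 113815)) + 152302 = (-14963/129*(-4) - 1*(-148674)) + 152302 = (59852/129 + 148674) + 152302 = 19238798/129 + 152302 = 38885756/129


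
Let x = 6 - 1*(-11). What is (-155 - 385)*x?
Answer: -9180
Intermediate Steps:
x = 17 (x = 6 + 11 = 17)
(-155 - 385)*x = (-155 - 385)*17 = -540*17 = -9180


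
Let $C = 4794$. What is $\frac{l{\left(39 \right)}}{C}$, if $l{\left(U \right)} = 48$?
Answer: $\frac{8}{799} \approx 0.010013$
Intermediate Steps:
$\frac{l{\left(39 \right)}}{C} = \frac{48}{4794} = 48 \cdot \frac{1}{4794} = \frac{8}{799}$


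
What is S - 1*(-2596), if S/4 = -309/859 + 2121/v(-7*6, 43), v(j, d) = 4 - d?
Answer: 26544212/11167 ≈ 2377.0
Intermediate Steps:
S = -2445320/11167 (S = 4*(-309/859 + 2121/(4 - 1*43)) = 4*(-309*1/859 + 2121/(4 - 43)) = 4*(-309/859 + 2121/(-39)) = 4*(-309/859 + 2121*(-1/39)) = 4*(-309/859 - 707/13) = 4*(-611330/11167) = -2445320/11167 ≈ -218.98)
S - 1*(-2596) = -2445320/11167 - 1*(-2596) = -2445320/11167 + 2596 = 26544212/11167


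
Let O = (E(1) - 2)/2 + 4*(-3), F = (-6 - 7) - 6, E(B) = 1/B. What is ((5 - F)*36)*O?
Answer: -10800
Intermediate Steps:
E(B) = 1/B
F = -19 (F = -13 - 6 = -19)
O = -25/2 (O = (1/1 - 2)/2 + 4*(-3) = (1 - 2)*(½) - 12 = -1*½ - 12 = -½ - 12 = -25/2 ≈ -12.500)
((5 - F)*36)*O = ((5 - 1*(-19))*36)*(-25/2) = ((5 + 19)*36)*(-25/2) = (24*36)*(-25/2) = 864*(-25/2) = -10800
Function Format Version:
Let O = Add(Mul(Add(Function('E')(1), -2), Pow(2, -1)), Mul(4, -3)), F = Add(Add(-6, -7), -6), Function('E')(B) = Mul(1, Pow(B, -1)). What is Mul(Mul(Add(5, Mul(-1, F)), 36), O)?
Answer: -10800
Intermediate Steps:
Function('E')(B) = Pow(B, -1)
F = -19 (F = Add(-13, -6) = -19)
O = Rational(-25, 2) (O = Add(Mul(Add(Pow(1, -1), -2), Pow(2, -1)), Mul(4, -3)) = Add(Mul(Add(1, -2), Rational(1, 2)), -12) = Add(Mul(-1, Rational(1, 2)), -12) = Add(Rational(-1, 2), -12) = Rational(-25, 2) ≈ -12.500)
Mul(Mul(Add(5, Mul(-1, F)), 36), O) = Mul(Mul(Add(5, Mul(-1, -19)), 36), Rational(-25, 2)) = Mul(Mul(Add(5, 19), 36), Rational(-25, 2)) = Mul(Mul(24, 36), Rational(-25, 2)) = Mul(864, Rational(-25, 2)) = -10800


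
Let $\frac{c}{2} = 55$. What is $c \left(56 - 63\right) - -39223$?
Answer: $38453$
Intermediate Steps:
$c = 110$ ($c = 2 \cdot 55 = 110$)
$c \left(56 - 63\right) - -39223 = 110 \left(56 - 63\right) - -39223 = 110 \left(-7\right) + 39223 = -770 + 39223 = 38453$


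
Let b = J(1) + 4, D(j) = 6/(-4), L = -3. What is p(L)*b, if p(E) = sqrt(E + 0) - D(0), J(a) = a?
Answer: 15/2 + 5*I*sqrt(3) ≈ 7.5 + 8.6602*I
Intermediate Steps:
D(j) = -3/2 (D(j) = 6*(-1/4) = -3/2)
p(E) = 3/2 + sqrt(E) (p(E) = sqrt(E + 0) - 1*(-3/2) = sqrt(E) + 3/2 = 3/2 + sqrt(E))
b = 5 (b = 1 + 4 = 5)
p(L)*b = (3/2 + sqrt(-3))*5 = (3/2 + I*sqrt(3))*5 = 15/2 + 5*I*sqrt(3)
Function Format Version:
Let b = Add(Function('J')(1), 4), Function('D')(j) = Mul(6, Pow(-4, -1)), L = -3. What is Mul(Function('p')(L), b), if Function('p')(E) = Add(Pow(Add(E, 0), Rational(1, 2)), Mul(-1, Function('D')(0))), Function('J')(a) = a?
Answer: Add(Rational(15, 2), Mul(5, I, Pow(3, Rational(1, 2)))) ≈ Add(7.5000, Mul(8.6602, I))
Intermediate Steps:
Function('D')(j) = Rational(-3, 2) (Function('D')(j) = Mul(6, Rational(-1, 4)) = Rational(-3, 2))
Function('p')(E) = Add(Rational(3, 2), Pow(E, Rational(1, 2))) (Function('p')(E) = Add(Pow(Add(E, 0), Rational(1, 2)), Mul(-1, Rational(-3, 2))) = Add(Pow(E, Rational(1, 2)), Rational(3, 2)) = Add(Rational(3, 2), Pow(E, Rational(1, 2))))
b = 5 (b = Add(1, 4) = 5)
Mul(Function('p')(L), b) = Mul(Add(Rational(3, 2), Pow(-3, Rational(1, 2))), 5) = Mul(Add(Rational(3, 2), Mul(I, Pow(3, Rational(1, 2)))), 5) = Add(Rational(15, 2), Mul(5, I, Pow(3, Rational(1, 2))))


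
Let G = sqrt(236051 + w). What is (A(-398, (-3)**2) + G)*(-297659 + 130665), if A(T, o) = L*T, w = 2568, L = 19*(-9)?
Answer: -11365277652 - 166994*sqrt(238619) ≈ -1.1447e+10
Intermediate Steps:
L = -171
A(T, o) = -171*T
G = sqrt(238619) (G = sqrt(236051 + 2568) = sqrt(238619) ≈ 488.49)
(A(-398, (-3)**2) + G)*(-297659 + 130665) = (-171*(-398) + sqrt(238619))*(-297659 + 130665) = (68058 + sqrt(238619))*(-166994) = -11365277652 - 166994*sqrt(238619)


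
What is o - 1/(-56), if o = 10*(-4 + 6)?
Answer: 1121/56 ≈ 20.018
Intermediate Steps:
o = 20 (o = 10*2 = 20)
o - 1/(-56) = 20 - 1/(-56) = 20 - 1*(-1/56) = 20 + 1/56 = 1121/56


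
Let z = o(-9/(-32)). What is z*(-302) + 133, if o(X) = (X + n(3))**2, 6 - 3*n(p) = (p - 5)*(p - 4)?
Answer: -3014911/4608 ≈ -654.28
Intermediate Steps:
n(p) = 2 - (-5 + p)*(-4 + p)/3 (n(p) = 2 - (p - 5)*(p - 4)/3 = 2 - (-5 + p)*(-4 + p)/3)
o(X) = (4/3 + X)**2 (o(X) = (X + (-14/3 + 3*3 - 1/3*3**2))**2 = (X + (-14/3 + 9 - 1/3*9))**2 = (X + (-14/3 + 9 - 3))**2 = (X + 4/3)**2 = (4/3 + X)**2)
z = 24025/9216 (z = (4 + 3*(-9/(-32)))**2/9 = (4 + 3*(-9*(-1/32)))**2/9 = (4 + 3*(9/32))**2/9 = (4 + 27/32)**2/9 = (155/32)**2/9 = (1/9)*(24025/1024) = 24025/9216 ≈ 2.6069)
z*(-302) + 133 = (24025/9216)*(-302) + 133 = -3627775/4608 + 133 = -3014911/4608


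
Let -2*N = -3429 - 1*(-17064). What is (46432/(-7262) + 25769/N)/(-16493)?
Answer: 503684638/816546741705 ≈ 0.00061685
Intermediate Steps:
N = -13635/2 (N = -(-3429 - 1*(-17064))/2 = -(-3429 + 17064)/2 = -½*13635 = -13635/2 ≈ -6817.5)
(46432/(-7262) + 25769/N)/(-16493) = (46432/(-7262) + 25769/(-13635/2))/(-16493) = (46432*(-1/7262) + 25769*(-2/13635))*(-1/16493) = (-23216/3631 - 51538/13635)*(-1/16493) = -503684638/49508685*(-1/16493) = 503684638/816546741705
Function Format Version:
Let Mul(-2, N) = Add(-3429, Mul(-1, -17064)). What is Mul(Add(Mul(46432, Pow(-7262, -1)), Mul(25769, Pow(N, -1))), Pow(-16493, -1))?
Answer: Rational(503684638, 816546741705) ≈ 0.00061685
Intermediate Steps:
N = Rational(-13635, 2) (N = Mul(Rational(-1, 2), Add(-3429, Mul(-1, -17064))) = Mul(Rational(-1, 2), Add(-3429, 17064)) = Mul(Rational(-1, 2), 13635) = Rational(-13635, 2) ≈ -6817.5)
Mul(Add(Mul(46432, Pow(-7262, -1)), Mul(25769, Pow(N, -1))), Pow(-16493, -1)) = Mul(Add(Mul(46432, Pow(-7262, -1)), Mul(25769, Pow(Rational(-13635, 2), -1))), Pow(-16493, -1)) = Mul(Add(Mul(46432, Rational(-1, 7262)), Mul(25769, Rational(-2, 13635))), Rational(-1, 16493)) = Mul(Add(Rational(-23216, 3631), Rational(-51538, 13635)), Rational(-1, 16493)) = Mul(Rational(-503684638, 49508685), Rational(-1, 16493)) = Rational(503684638, 816546741705)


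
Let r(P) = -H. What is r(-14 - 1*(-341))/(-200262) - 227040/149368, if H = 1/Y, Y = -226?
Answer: -1284456455231/845034747252 ≈ -1.5200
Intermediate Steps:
H = -1/226 (H = 1/(-226) = -1/226 ≈ -0.0044248)
r(P) = 1/226 (r(P) = -1*(-1/226) = 1/226)
r(-14 - 1*(-341))/(-200262) - 227040/149368 = (1/226)/(-200262) - 227040/149368 = (1/226)*(-1/200262) - 227040*1/149368 = -1/45259212 - 28380/18671 = -1284456455231/845034747252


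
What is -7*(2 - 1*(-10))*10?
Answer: -840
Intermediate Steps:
-7*(2 - 1*(-10))*10 = -7*(2 + 10)*10 = -7*12*10 = -84*10 = -840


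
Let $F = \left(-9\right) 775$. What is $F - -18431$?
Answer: $11456$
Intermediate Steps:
$F = -6975$
$F - -18431 = -6975 - -18431 = -6975 + 18431 = 11456$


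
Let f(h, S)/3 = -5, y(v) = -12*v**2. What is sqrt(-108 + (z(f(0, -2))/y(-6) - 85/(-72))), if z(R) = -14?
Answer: I*sqrt(34599)/18 ≈ 10.334*I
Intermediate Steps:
f(h, S) = -15 (f(h, S) = 3*(-5) = -15)
sqrt(-108 + (z(f(0, -2))/y(-6) - 85/(-72))) = sqrt(-108 + (-14/((-12*(-6)**2)) - 85/(-72))) = sqrt(-108 + (-14/((-12*36)) - 85*(-1/72))) = sqrt(-108 + (-14/(-432) + 85/72)) = sqrt(-108 + (-14*(-1/432) + 85/72)) = sqrt(-108 + (7/216 + 85/72)) = sqrt(-108 + 131/108) = sqrt(-11533/108) = I*sqrt(34599)/18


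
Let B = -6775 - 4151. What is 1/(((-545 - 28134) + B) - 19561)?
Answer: -1/59166 ≈ -1.6902e-5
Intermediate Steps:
B = -10926
1/(((-545 - 28134) + B) - 19561) = 1/(((-545 - 28134) - 10926) - 19561) = 1/((-28679 - 10926) - 19561) = 1/(-39605 - 19561) = 1/(-59166) = -1/59166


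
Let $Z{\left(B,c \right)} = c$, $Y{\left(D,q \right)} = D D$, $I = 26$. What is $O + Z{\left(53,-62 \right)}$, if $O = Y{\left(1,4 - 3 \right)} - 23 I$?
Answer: $-659$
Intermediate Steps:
$Y{\left(D,q \right)} = D^{2}$
$O = -597$ ($O = 1^{2} - 598 = 1 - 598 = -597$)
$O + Z{\left(53,-62 \right)} = -597 - 62 = -659$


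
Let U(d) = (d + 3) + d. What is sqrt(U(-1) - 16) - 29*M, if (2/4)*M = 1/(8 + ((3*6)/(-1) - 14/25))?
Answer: 725/132 + I*sqrt(15) ≈ 5.4924 + 3.873*I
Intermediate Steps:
U(d) = 3 + 2*d (U(d) = (3 + d) + d = 3 + 2*d)
M = -25/132 (M = 2/(8 + ((3*6)/(-1) - 14/25)) = 2/(8 + (18*(-1) - 14*1/25)) = 2/(8 + (-18 - 14/25)) = 2/(8 - 464/25) = 2/(-264/25) = 2*(-25/264) = -25/132 ≈ -0.18939)
sqrt(U(-1) - 16) - 29*M = sqrt((3 + 2*(-1)) - 16) - 29*(-25/132) = sqrt((3 - 2) - 16) + 725/132 = sqrt(1 - 16) + 725/132 = sqrt(-15) + 725/132 = I*sqrt(15) + 725/132 = 725/132 + I*sqrt(15)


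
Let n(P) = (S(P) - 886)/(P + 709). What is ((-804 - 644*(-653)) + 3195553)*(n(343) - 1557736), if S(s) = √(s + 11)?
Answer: -2962251270936699/526 + 3615281*√354/1052 ≈ -5.6317e+12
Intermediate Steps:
S(s) = √(11 + s)
n(P) = (-886 + √(11 + P))/(709 + P) (n(P) = (√(11 + P) - 886)/(P + 709) = (-886 + √(11 + P))/(709 + P))
((-804 - 644*(-653)) + 3195553)*(n(343) - 1557736) = ((-804 - 644*(-653)) + 3195553)*((-886 + √(11 + 343))/(709 + 343) - 1557736) = ((-804 + 420532) + 3195553)*((-886 + √354)/1052 - 1557736) = (419728 + 3195553)*((-886 + √354)/1052 - 1557736) = 3615281*((-443/526 + √354/1052) - 1557736) = 3615281*(-819369579/526 + √354/1052) = -2962251270936699/526 + 3615281*√354/1052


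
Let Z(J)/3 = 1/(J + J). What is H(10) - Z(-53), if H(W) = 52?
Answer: 5515/106 ≈ 52.028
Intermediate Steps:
Z(J) = 3/(2*J) (Z(J) = 3/(J + J) = 3/((2*J)) = 3*(1/(2*J)) = 3/(2*J))
H(10) - Z(-53) = 52 - 3/(2*(-53)) = 52 - 3*(-1)/(2*53) = 52 - 1*(-3/106) = 52 + 3/106 = 5515/106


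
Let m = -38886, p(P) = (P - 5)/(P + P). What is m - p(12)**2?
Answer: -22398385/576 ≈ -38886.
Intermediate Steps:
p(P) = (-5 + P)/(2*P) (p(P) = (-5 + P)/((2*P)) = (-5 + P)*(1/(2*P)) = (-5 + P)/(2*P))
m - p(12)**2 = -38886 - ((1/2)*(-5 + 12)/12)**2 = -38886 - ((1/2)*(1/12)*7)**2 = -38886 - (7/24)**2 = -38886 - 1*49/576 = -38886 - 49/576 = -22398385/576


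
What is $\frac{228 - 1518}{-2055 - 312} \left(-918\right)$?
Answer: $- \frac{131580}{263} \approx -500.3$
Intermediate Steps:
$\frac{228 - 1518}{-2055 - 312} \left(-918\right) = - \frac{1290}{-2367} \left(-918\right) = \left(-1290\right) \left(- \frac{1}{2367}\right) \left(-918\right) = \frac{430}{789} \left(-918\right) = - \frac{131580}{263}$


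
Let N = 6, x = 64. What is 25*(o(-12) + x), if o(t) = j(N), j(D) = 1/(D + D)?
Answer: 19225/12 ≈ 1602.1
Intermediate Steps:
j(D) = 1/(2*D)
o(t) = 1/12 (o(t) = (1/2)/6 = (1/2)*(1/6) = 1/12)
25*(o(-12) + x) = 25*(1/12 + 64) = 25*(769/12) = 19225/12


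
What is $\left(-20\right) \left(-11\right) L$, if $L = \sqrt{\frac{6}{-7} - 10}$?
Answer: $\frac{440 i \sqrt{133}}{7} \approx 724.9 i$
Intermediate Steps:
$L = \frac{2 i \sqrt{133}}{7}$ ($L = \sqrt{6 \left(- \frac{1}{7}\right) - 10} = \sqrt{- \frac{6}{7} - 10} = \sqrt{- \frac{76}{7}} = \frac{2 i \sqrt{133}}{7} \approx 3.295 i$)
$\left(-20\right) \left(-11\right) L = \left(-20\right) \left(-11\right) \frac{2 i \sqrt{133}}{7} = 220 \frac{2 i \sqrt{133}}{7} = \frac{440 i \sqrt{133}}{7}$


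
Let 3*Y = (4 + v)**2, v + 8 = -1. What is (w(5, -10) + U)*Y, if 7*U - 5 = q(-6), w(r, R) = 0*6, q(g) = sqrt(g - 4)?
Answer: 125/21 + 25*I*sqrt(10)/21 ≈ 5.9524 + 3.7646*I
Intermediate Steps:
q(g) = sqrt(-4 + g)
w(r, R) = 0
U = 5/7 + I*sqrt(10)/7 (U = 5/7 + sqrt(-4 - 6)/7 = 5/7 + sqrt(-10)/7 = 5/7 + (I*sqrt(10))/7 = 5/7 + I*sqrt(10)/7 ≈ 0.71429 + 0.45175*I)
v = -9 (v = -8 - 1 = -9)
Y = 25/3 (Y = (4 - 9)**2/3 = (1/3)*(-5)**2 = (1/3)*25 = 25/3 ≈ 8.3333)
(w(5, -10) + U)*Y = (0 + (5/7 + I*sqrt(10)/7))*(25/3) = (5/7 + I*sqrt(10)/7)*(25/3) = 125/21 + 25*I*sqrt(10)/21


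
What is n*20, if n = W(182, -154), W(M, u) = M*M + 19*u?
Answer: 603960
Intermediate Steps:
W(M, u) = M² + 19*u
n = 30198 (n = 182² + 19*(-154) = 33124 - 2926 = 30198)
n*20 = 30198*20 = 603960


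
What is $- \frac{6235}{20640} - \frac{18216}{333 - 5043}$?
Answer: $\frac{268691}{75360} \approx 3.5654$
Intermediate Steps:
$- \frac{6235}{20640} - \frac{18216}{333 - 5043} = \left(-6235\right) \frac{1}{20640} - \frac{18216}{-4710} = - \frac{29}{96} - - \frac{3036}{785} = - \frac{29}{96} + \frac{3036}{785} = \frac{268691}{75360}$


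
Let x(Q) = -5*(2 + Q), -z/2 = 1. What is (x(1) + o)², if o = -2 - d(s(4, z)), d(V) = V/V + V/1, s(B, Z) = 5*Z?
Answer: 64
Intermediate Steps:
z = -2 (z = -2*1 = -2)
x(Q) = -10 - 5*Q
d(V) = 1 + V (d(V) = 1 + V*1 = 1 + V)
o = 7 (o = -2 - (1 + 5*(-2)) = -2 - (1 - 10) = -2 - 1*(-9) = -2 + 9 = 7)
(x(1) + o)² = ((-10 - 5*1) + 7)² = ((-10 - 5) + 7)² = (-15 + 7)² = (-8)² = 64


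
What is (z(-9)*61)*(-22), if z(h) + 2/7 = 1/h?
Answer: 33550/63 ≈ 532.54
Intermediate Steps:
z(h) = -2/7 + 1/h
(z(-9)*61)*(-22) = ((-2/7 + 1/(-9))*61)*(-22) = ((-2/7 - ⅑)*61)*(-22) = -25/63*61*(-22) = -1525/63*(-22) = 33550/63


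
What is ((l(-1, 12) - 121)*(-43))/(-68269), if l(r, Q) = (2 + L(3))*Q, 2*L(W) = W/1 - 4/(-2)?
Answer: -2881/68269 ≈ -0.042201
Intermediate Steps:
L(W) = 1 + W/2 (L(W) = (W/1 - 4/(-2))/2 = (W*1 - 4*(-1/2))/2 = (W + 2)/2 = (2 + W)/2 = 1 + W/2)
l(r, Q) = 9*Q/2 (l(r, Q) = (2 + (1 + (1/2)*3))*Q = (2 + (1 + 3/2))*Q = (2 + 5/2)*Q = 9*Q/2)
((l(-1, 12) - 121)*(-43))/(-68269) = (((9/2)*12 - 121)*(-43))/(-68269) = ((54 - 121)*(-43))*(-1/68269) = -67*(-43)*(-1/68269) = 2881*(-1/68269) = -2881/68269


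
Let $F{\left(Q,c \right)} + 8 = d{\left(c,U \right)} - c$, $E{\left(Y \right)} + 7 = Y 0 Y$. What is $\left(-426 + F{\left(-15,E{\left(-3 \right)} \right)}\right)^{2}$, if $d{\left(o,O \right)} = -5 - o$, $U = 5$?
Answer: $180625$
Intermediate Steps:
$E{\left(Y \right)} = -7$ ($E{\left(Y \right)} = -7 + Y 0 Y = -7 + 0 Y = -7 + 0 = -7$)
$F{\left(Q,c \right)} = -13 - 2 c$ ($F{\left(Q,c \right)} = -8 - \left(5 + 2 c\right) = -13 - 2 c$)
$\left(-426 + F{\left(-15,E{\left(-3 \right)} \right)}\right)^{2} = \left(-426 - -1\right)^{2} = \left(-426 + \left(-13 + 14\right)\right)^{2} = \left(-426 + 1\right)^{2} = \left(-425\right)^{2} = 180625$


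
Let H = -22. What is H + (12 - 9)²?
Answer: -13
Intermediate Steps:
H + (12 - 9)² = -22 + (12 - 9)² = -22 + 3² = -22 + 9 = -13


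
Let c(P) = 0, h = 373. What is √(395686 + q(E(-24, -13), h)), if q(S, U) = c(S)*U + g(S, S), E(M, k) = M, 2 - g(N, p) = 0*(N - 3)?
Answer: 2*√98922 ≈ 629.04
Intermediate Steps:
g(N, p) = 2 (g(N, p) = 2 - 0*(N - 3) = 2 - 0*(-3 + N) = 2 - 1*0 = 2 + 0 = 2)
q(S, U) = 2 (q(S, U) = 0*U + 2 = 0 + 2 = 2)
√(395686 + q(E(-24, -13), h)) = √(395686 + 2) = √395688 = 2*√98922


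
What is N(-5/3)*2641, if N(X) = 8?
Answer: 21128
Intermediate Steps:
N(-5/3)*2641 = 8*2641 = 21128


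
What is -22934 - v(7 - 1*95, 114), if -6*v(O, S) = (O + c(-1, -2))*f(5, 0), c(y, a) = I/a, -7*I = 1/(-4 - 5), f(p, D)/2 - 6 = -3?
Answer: -2900773/126 ≈ -23022.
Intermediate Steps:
f(p, D) = 6 (f(p, D) = 12 + 2*(-3) = 12 - 6 = 6)
I = 1/63 (I = -1/(7*(-4 - 5)) = -⅐/(-9) = -⅐*(-⅑) = 1/63 ≈ 0.015873)
c(y, a) = 1/(63*a)
v(O, S) = 1/126 - O (v(O, S) = -(O + (1/63)/(-2))*6/6 = -(O + (1/63)*(-½))*6/6 = -(O - 1/126)*6/6 = -(-1/126 + O)*6/6 = -(-1/21 + 6*O)/6 = 1/126 - O)
-22934 - v(7 - 1*95, 114) = -22934 - (1/126 - (7 - 1*95)) = -22934 - (1/126 - (7 - 95)) = -22934 - (1/126 - 1*(-88)) = -22934 - (1/126 + 88) = -22934 - 1*11089/126 = -22934 - 11089/126 = -2900773/126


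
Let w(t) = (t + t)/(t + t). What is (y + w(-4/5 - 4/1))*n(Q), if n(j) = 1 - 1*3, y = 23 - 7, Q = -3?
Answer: -34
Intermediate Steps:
w(t) = 1 (w(t) = (2*t)/((2*t)) = (2*t)*(1/(2*t)) = 1)
y = 16
n(j) = -2 (n(j) = 1 - 3 = -2)
(y + w(-4/5 - 4/1))*n(Q) = (16 + 1)*(-2) = 17*(-2) = -34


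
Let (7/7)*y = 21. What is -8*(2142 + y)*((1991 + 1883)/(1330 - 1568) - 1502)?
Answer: 446628600/17 ≈ 2.6272e+7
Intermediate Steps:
y = 21
-8*(2142 + y)*((1991 + 1883)/(1330 - 1568) - 1502) = -8*(2142 + 21)*((1991 + 1883)/(1330 - 1568) - 1502) = -17304*(3874/(-238) - 1502) = -17304*(3874*(-1/238) - 1502) = -17304*(-1937/119 - 1502) = -17304*(-180675)/119 = -8*(-55828575/17) = 446628600/17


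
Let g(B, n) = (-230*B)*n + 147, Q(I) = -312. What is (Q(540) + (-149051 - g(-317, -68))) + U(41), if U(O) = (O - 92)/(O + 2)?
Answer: 206759859/43 ≈ 4.8084e+6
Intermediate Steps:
g(B, n) = 147 - 230*B*n (g(B, n) = -230*B*n + 147 = 147 - 230*B*n)
U(O) = (-92 + O)/(2 + O)
(Q(540) + (-149051 - g(-317, -68))) + U(41) = (-312 + (-149051 - (147 - 230*(-317)*(-68)))) + (-92 + 41)/(2 + 41) = (-312 + (-149051 - (147 - 4957880))) - 51/43 = (-312 + (-149051 - 1*(-4957733))) + (1/43)*(-51) = (-312 + (-149051 + 4957733)) - 51/43 = (-312 + 4808682) - 51/43 = 4808370 - 51/43 = 206759859/43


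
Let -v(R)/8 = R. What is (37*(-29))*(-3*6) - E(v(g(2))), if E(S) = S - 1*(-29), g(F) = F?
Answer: 19301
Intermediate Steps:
v(R) = -8*R
E(S) = 29 + S (E(S) = S + 29 = 29 + S)
(37*(-29))*(-3*6) - E(v(g(2))) = (37*(-29))*(-3*6) - (29 - 8*2) = -1073*(-18) - (29 - 16) = 19314 - 1*13 = 19314 - 13 = 19301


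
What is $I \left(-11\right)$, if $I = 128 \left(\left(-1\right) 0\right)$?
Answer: $0$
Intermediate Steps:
$I = 0$ ($I = 128 \cdot 0 = 0$)
$I \left(-11\right) = 0 \left(-11\right) = 0$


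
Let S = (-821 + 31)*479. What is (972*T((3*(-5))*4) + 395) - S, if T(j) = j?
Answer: 320485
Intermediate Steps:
S = -378410 (S = -790*479 = -378410)
(972*T((3*(-5))*4) + 395) - S = (972*((3*(-5))*4) + 395) - 1*(-378410) = (972*(-15*4) + 395) + 378410 = (972*(-60) + 395) + 378410 = (-58320 + 395) + 378410 = -57925 + 378410 = 320485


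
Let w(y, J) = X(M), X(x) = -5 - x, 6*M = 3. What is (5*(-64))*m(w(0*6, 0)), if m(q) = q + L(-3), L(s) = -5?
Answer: 3360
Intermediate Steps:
M = 1/2 (M = (1/6)*3 = 1/2 ≈ 0.50000)
w(y, J) = -11/2 (w(y, J) = -5 - 1*1/2 = -5 - 1/2 = -11/2)
m(q) = -5 + q (m(q) = q - 5 = -5 + q)
(5*(-64))*m(w(0*6, 0)) = (5*(-64))*(-5 - 11/2) = -320*(-21/2) = 3360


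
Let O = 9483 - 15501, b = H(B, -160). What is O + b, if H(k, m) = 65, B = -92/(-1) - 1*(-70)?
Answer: -5953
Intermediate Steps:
B = 162 (B = -92*(-1) + 70 = 92 + 70 = 162)
b = 65
O = -6018
O + b = -6018 + 65 = -5953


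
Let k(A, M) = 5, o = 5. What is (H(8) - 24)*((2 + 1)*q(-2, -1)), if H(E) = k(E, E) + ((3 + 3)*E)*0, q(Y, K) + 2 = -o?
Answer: 399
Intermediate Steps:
q(Y, K) = -7 (q(Y, K) = -2 - 1*5 = -2 - 5 = -7)
H(E) = 5 (H(E) = 5 + ((3 + 3)*E)*0 = 5 + (6*E)*0 = 5 + 0 = 5)
(H(8) - 24)*((2 + 1)*q(-2, -1)) = (5 - 24)*((2 + 1)*(-7)) = -57*(-7) = -19*(-21) = 399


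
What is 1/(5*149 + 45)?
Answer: 1/790 ≈ 0.0012658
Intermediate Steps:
1/(5*149 + 45) = 1/(745 + 45) = 1/790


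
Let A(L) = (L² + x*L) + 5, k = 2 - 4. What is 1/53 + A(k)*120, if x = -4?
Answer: 108121/53 ≈ 2040.0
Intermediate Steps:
k = -2
A(L) = 5 + L² - 4*L (A(L) = (L² - 4*L) + 5 = 5 + L² - 4*L)
1/53 + A(k)*120 = 1/53 + (5 + (-2)² - 4*(-2))*120 = 1/53 + (5 + 4 + 8)*120 = 1/53 + 17*120 = 1/53 + 2040 = 108121/53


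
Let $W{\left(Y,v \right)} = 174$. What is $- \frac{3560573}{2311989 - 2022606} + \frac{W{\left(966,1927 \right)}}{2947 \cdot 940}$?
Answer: $- \frac{4931688880249}{400821499470} \approx -12.304$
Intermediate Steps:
$- \frac{3560573}{2311989 - 2022606} + \frac{W{\left(966,1927 \right)}}{2947 \cdot 940} = - \frac{3560573}{2311989 - 2022606} + \frac{174}{2947 \cdot 940} = - \frac{3560573}{2311989 - 2022606} + \frac{174}{2770180} = - \frac{3560573}{289383} + 174 \cdot \frac{1}{2770180} = \left(-3560573\right) \frac{1}{289383} + \frac{87}{1385090} = - \frac{3560573}{289383} + \frac{87}{1385090} = - \frac{4931688880249}{400821499470}$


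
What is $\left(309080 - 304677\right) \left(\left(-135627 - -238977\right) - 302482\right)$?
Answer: $-876778196$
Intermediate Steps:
$\left(309080 - 304677\right) \left(\left(-135627 - -238977\right) - 302482\right) = 4403 \left(\left(-135627 + 238977\right) - 302482\right) = 4403 \left(103350 - 302482\right) = 4403 \left(-199132\right) = -876778196$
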